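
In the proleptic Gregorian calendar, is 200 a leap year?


Gregorian leap year rule: divisible by 4, but not by 100, unless also by 400.
200 is divisible by 100 but not 400 -> not a leap year

No


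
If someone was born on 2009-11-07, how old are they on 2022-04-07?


Birth: 2009-11-07
Reference: 2022-04-07
Year difference: 2022 - 2009 = 13
Birthday not yet reached in 2022, subtract 1

12 years old


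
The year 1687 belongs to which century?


Century = (year - 1) // 100 + 1
= (1687 - 1) // 100 + 1
= 1686 // 100 + 1
= 16 + 1

17th century


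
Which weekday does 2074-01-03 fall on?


Date: January 3, 2074
Anchor: Jan 1, 2074. With p = 2074 - 1 = 2073: (p + p//4 - p//100 + p//400) mod 7 = (2073 + 518 - 20 + 5) mod 7 = 2576 mod 7 = 0 -> Monday (Mon=0 ... Sun=6)
Days into year = 3 - 1 = 2
Weekday index = (0 + 2) mod 7 = 2

Day of the week: Wednesday


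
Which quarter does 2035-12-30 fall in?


Month: December (month 12)
Q1: Jan-Mar, Q2: Apr-Jun, Q3: Jul-Sep, Q4: Oct-Dec

Q4


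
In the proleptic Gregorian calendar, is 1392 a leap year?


Gregorian leap year rule: divisible by 4, but not by 100, unless also by 400.
1392 is divisible by 4 but not 100 -> leap year

Yes


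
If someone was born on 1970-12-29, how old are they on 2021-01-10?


Birth: 1970-12-29
Reference: 2021-01-10
Year difference: 2021 - 1970 = 51
Birthday not yet reached in 2021, subtract 1

50 years old


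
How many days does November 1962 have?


November 1962

30 days


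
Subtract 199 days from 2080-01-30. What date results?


Start: 2080-01-30, subtract 199 days
Back 30 days from January 30 reaches December 31, 2079 -> 169 left
December 2079 has 31 days -> back to November 30, 2079 -> 138 left
November 2079 has 30 days -> back to October 31, 2079 -> 108 left
October 2079 has 31 days -> back to September 30, 2079 -> 77 left
September 2079 has 30 days -> back to August 31, 2079 -> 47 left
August 2079 has 31 days -> back to July 31, 2079 -> 16 left
July 2079: 31 - 16 = 15 -> lands on July 15

Result: 2079-07-15


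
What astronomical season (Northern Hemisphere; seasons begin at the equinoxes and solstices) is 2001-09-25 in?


Date: September 25
Astronomical Autumn (approx.; exact equinox/solstice day varies by year): September 22 to December 20
September 25 falls within the Autumn window

Autumn


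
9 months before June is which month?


June is month 6
6 - 9 = -3; wrap: -3 + 12 = 9

September


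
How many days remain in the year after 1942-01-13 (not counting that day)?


Day of year: 13 of 365
Remaining = 365 - 13

352 days


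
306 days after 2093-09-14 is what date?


Start: 2093-09-14, add 306 days
September 2093 has 30 days: 30 - 14 = 16 days to September 30 -> 290 left
October 2093 has 31 days -> 259 left
November 2093 has 30 days -> 229 left
December 2093 has 31 days -> 198 left
January 2094 has 31 days -> 167 left
February 2094 has 28 days -> 139 left
March 2094 has 31 days -> 108 left
April 2094 has 30 days -> 78 left
May 2094 has 31 days -> 47 left
June 2094 has 30 days -> 17 left
July 2094: 17 <= 31 -> lands on July 17

Result: 2094-07-17


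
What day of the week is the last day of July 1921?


July 1921 has 31 days
Anchor: Jan 1, 1921. With p = 1921 - 1 = 1920: (p + p//4 - p//100 + p//400) mod 7 = (1920 + 480 - 19 + 4) mod 7 = 2385 mod 7 = 5 -> Saturday (Mon=0 ... Sun=6)
Days before July (Jan-Jun): 181; July 1 index = (5 + 181) mod 7 = 4 -> Friday
Last day offset: 31 - 1 = 30 days
Weekday index = (4 + 30) mod 7 = 6

Sunday, July 31


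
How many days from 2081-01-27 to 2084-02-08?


From 2081-01-27 to 2084-02-08
2081-01-27: day of year = 27
2084-02-08: days before February = 31; day of year = 31 + 8 = 39
Rest of 2081: 365 - 27 = 338
Full years 2082 (365), 2083 (365): 730
Total = 338 + 730 + 39 = 1107

1107 days


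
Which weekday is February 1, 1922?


Target: February 1, 1922
Anchor: Jan 1, 1922. With p = 1922 - 1 = 1921: (p + p//4 - p//100 + p//400) mod 7 = (1921 + 480 - 19 + 4) mod 7 = 2386 mod 7 = 6 -> Sunday (Mon=0 ... Sun=6)
Days before February (Jan): 31 days
Weekday index = (6 + 31) mod 7 = 2

Wednesday


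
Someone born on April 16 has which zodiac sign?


Date: April 16
Conventional tropical zodiac dates: Aries from March 21 onward; Taurus starts April 20
April 16 falls within the Aries range

Aries


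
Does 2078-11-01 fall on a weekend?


Anchor: Jan 1, 2078. With p = 2078 - 1 = 2077: (p + p//4 - p//100 + p//400) mod 7 = (2077 + 519 - 20 + 5) mod 7 = 2581 mod 7 = 5 -> Saturday (Mon=0 ... Sun=6)
Day of year: 305; offset = 304
Weekday index = (5 + 304) mod 7 = 1 -> Tuesday
Weekend days: Saturday, Sunday

No


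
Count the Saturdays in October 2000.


October 2000 has 31 days
Anchor: Jan 1, 2000. With p = 2000 - 1 = 1999: (p + p//4 - p//100 + p//400) mod 7 = (1999 + 499 - 19 + 4) mod 7 = 2483 mod 7 = 5 -> Saturday (Mon=0 ... Sun=6)
Days before October (Jan-Sep): 274; October 1 index = (5 + 274) mod 7 = 6 -> Sunday
First Saturday is October 7
Saturdays: 7, 14, 21, 28

4 Saturdays


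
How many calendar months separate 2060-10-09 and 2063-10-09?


From October 2060 to October 2063
3 years * 12 = 36 months = 36

36 months


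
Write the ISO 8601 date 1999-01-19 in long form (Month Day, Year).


ISO 1999-01-19 parses as year=1999, month=01, day=19
Month 1 -> January

January 19, 1999


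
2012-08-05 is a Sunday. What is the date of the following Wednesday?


Current: Sunday
Target: Wednesday
Days ahead: 3

Next Wednesday: 2012-08-08


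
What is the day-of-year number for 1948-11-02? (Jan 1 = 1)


Date: November 2, 1948
Days in months 1 through 10: 305
Plus 2 days in November

Day of year: 307


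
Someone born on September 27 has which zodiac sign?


Date: September 27
Conventional tropical zodiac dates: Libra from September 23 onward; Scorpio starts October 23
September 27 falls within the Libra range

Libra


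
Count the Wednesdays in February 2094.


February 2094 has 28 days
Anchor: Jan 1, 2094. With p = 2094 - 1 = 2093: (p + p//4 - p//100 + p//400) mod 7 = (2093 + 523 - 20 + 5) mod 7 = 2601 mod 7 = 4 -> Friday (Mon=0 ... Sun=6)
Days before February (Jan): 31; February 1 index = (4 + 31) mod 7 = 0 -> Monday
First Wednesday is February 3
Wednesdays: 3, 10, 17, 24

4 Wednesdays


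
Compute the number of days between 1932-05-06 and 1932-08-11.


From 1932-05-06 to 1932-08-11
1932-05-06: days before May = 31 + 29 + 31 + 30 = 121 (1932 is a leap year); day of year = 121 + 6 = 127
1932-08-11: days before August = 31 + 29 + 31 + 30 + 31 + 30 + 31 = 213 (1932 is a leap year); day of year = 213 + 11 = 224
Same year: 224 - 127 = 97

97 days


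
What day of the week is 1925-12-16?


Date: December 16, 1925
Anchor: Jan 1, 1925. With p = 1925 - 1 = 1924: (p + p//4 - p//100 + p//400) mod 7 = (1924 + 481 - 19 + 4) mod 7 = 2390 mod 7 = 3 -> Thursday (Mon=0 ... Sun=6)
Days before December (Jan-Nov): 334; offset = 334 + 16 - 1 = 349
Weekday index = (3 + 349) mod 7 = 2

Day of the week: Wednesday


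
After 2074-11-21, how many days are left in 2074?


Day of year: 325 of 365
Remaining = 365 - 325

40 days


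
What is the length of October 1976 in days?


October 1976

31 days


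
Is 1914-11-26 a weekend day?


Anchor: Jan 1, 1914. With p = 1914 - 1 = 1913: (p + p//4 - p//100 + p//400) mod 7 = (1913 + 478 - 19 + 4) mod 7 = 2376 mod 7 = 3 -> Thursday (Mon=0 ... Sun=6)
Day of year: 330; offset = 329
Weekday index = (3 + 329) mod 7 = 3 -> Thursday
Weekend days: Saturday, Sunday

No


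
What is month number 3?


Month 3 of 12

March


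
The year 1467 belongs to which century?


Century = (year - 1) // 100 + 1
= (1467 - 1) // 100 + 1
= 1466 // 100 + 1
= 14 + 1

15th century


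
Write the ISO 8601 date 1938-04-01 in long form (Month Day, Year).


ISO 1938-04-01 parses as year=1938, month=04, day=01
Month 4 -> April

April 1, 1938


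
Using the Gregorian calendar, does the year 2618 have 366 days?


Gregorian leap year rule: divisible by 4, but not by 100, unless also by 400.
2618 is not divisible by 4 -> not a leap year

No


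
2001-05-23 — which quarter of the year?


Month: May (month 5)
Q1: Jan-Mar, Q2: Apr-Jun, Q3: Jul-Sep, Q4: Oct-Dec

Q2


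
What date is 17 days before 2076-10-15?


Start: 2076-10-15, subtract 17 days
Back 15 days from October 15 reaches September 30, 2076 -> 2 left
September 2076: 30 - 2 = 28 -> lands on September 28

Result: 2076-09-28


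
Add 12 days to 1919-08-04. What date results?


Start: 1919-08-04, add 12 days
August 1919 has 31 days; 4 + 12 = 16 stays within August

Result: 1919-08-16


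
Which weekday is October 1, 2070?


Target: October 1, 2070
Anchor: Jan 1, 2070. With p = 2070 - 1 = 2069: (p + p//4 - p//100 + p//400) mod 7 = (2069 + 517 - 20 + 5) mod 7 = 2571 mod 7 = 2 -> Wednesday (Mon=0 ... Sun=6)
Days before October (Jan-Sep): 273 days
Weekday index = (2 + 273) mod 7 = 2

Wednesday


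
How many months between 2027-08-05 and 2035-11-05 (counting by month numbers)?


From August 2027 to November 2035
8 years * 12 = 96 months, plus 3 months = 99

99 months


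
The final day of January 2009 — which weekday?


January 2009 has 31 days
Anchor: Jan 1, 2009. With p = 2009 - 1 = 2008: (p + p//4 - p//100 + p//400) mod 7 = (2008 + 502 - 20 + 5) mod 7 = 2495 mod 7 = 3 -> Thursday (Mon=0 ... Sun=6)
January 1 is the anchor itself -> Thursday
Last day offset: 31 - 1 = 30 days
Weekday index = (3 + 30) mod 7 = 5

Saturday, January 31


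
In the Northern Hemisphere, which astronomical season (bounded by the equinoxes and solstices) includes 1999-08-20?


Date: August 20
Astronomical Summer (approx.; exact equinox/solstice day varies by year): June 21 to September 21
August 20 falls within the Summer window

Summer


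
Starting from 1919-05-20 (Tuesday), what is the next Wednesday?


Current: Tuesday
Target: Wednesday
Days ahead: 1

Next Wednesday: 1919-05-21


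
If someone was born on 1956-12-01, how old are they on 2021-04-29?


Birth: 1956-12-01
Reference: 2021-04-29
Year difference: 2021 - 1956 = 65
Birthday not yet reached in 2021, subtract 1

64 years old


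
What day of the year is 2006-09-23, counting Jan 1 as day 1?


Date: September 23, 2006
Days in months 1 through 8: 243
Plus 23 days in September

Day of year: 266


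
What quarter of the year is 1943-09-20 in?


Month: September (month 9)
Q1: Jan-Mar, Q2: Apr-Jun, Q3: Jul-Sep, Q4: Oct-Dec

Q3


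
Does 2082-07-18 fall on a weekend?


Anchor: Jan 1, 2082. With p = 2082 - 1 = 2081: (p + p//4 - p//100 + p//400) mod 7 = (2081 + 520 - 20 + 5) mod 7 = 2586 mod 7 = 3 -> Thursday (Mon=0 ... Sun=6)
Day of year: 199; offset = 198
Weekday index = (3 + 198) mod 7 = 5 -> Saturday
Weekend days: Saturday, Sunday

Yes


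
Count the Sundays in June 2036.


June 2036 has 30 days
Anchor: Jan 1, 2036. With p = 2036 - 1 = 2035: (p + p//4 - p//100 + p//400) mod 7 = (2035 + 508 - 20 + 5) mod 7 = 2528 mod 7 = 1 -> Tuesday (Mon=0 ... Sun=6)
Days before June (Jan-May): 152; June 1 index = (1 + 152) mod 7 = 6 -> Sunday
First Sunday is June 1
Sundays: 1, 8, 15, 22, 29

5 Sundays


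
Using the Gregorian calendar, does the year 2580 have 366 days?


Gregorian leap year rule: divisible by 4, but not by 100, unless also by 400.
2580 is divisible by 4 but not 100 -> leap year

Yes


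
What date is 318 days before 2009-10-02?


Start: 2009-10-02, subtract 318 days
Back 2 days from October 2 reaches September 30, 2009 -> 316 left
September 2009 has 30 days -> back to August 31, 2009 -> 286 left
August 2009 has 31 days -> back to July 31, 2009 -> 255 left
July 2009 has 31 days -> back to June 30, 2009 -> 224 left
June 2009 has 30 days -> back to May 31, 2009 -> 194 left
May 2009 has 31 days -> back to April 30, 2009 -> 163 left
April 2009 has 30 days -> back to March 31, 2009 -> 133 left
March 2009 has 31 days -> back to February 28, 2009 -> 102 left
February 2009 has 28 days -> back to January 31, 2009 -> 74 left
January 2009 has 31 days -> back to December 31, 2008 -> 43 left
December 2008 has 31 days -> back to November 30, 2008 -> 12 left
November 2008: 30 - 12 = 18 -> lands on November 18

Result: 2008-11-18


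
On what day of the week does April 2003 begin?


Target: April 1, 2003
Anchor: Jan 1, 2003. With p = 2003 - 1 = 2002: (p + p//4 - p//100 + p//400) mod 7 = (2002 + 500 - 20 + 5) mod 7 = 2487 mod 7 = 2 -> Wednesday (Mon=0 ... Sun=6)
Days before April (Jan-Mar): 90 days
Weekday index = (2 + 90) mod 7 = 1

Tuesday


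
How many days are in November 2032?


November 2032

30 days


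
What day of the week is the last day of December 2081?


December 2081 has 31 days
Anchor: Jan 1, 2081. With p = 2081 - 1 = 2080: (p + p//4 - p//100 + p//400) mod 7 = (2080 + 520 - 20 + 5) mod 7 = 2585 mod 7 = 2 -> Wednesday (Mon=0 ... Sun=6)
Days before December (Jan-Nov): 334; December 1 index = (2 + 334) mod 7 = 0 -> Monday
Last day offset: 31 - 1 = 30 days
Weekday index = (0 + 30) mod 7 = 2

Wednesday, December 31


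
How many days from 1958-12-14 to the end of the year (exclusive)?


Day of year: 348 of 365
Remaining = 365 - 348

17 days


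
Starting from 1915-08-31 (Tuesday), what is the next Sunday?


Current: Tuesday
Target: Sunday
Days ahead: 5

Next Sunday: 1915-09-05


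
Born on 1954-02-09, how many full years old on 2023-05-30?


Birth: 1954-02-09
Reference: 2023-05-30
Year difference: 2023 - 1954 = 69

69 years old


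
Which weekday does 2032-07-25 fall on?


Date: July 25, 2032
Anchor: Jan 1, 2032. With p = 2032 - 1 = 2031: (p + p//4 - p//100 + p//400) mod 7 = (2031 + 507 - 20 + 5) mod 7 = 2523 mod 7 = 3 -> Thursday (Mon=0 ... Sun=6)
Days before July (Jan-Jun): 182; offset = 182 + 25 - 1 = 206
Weekday index = (3 + 206) mod 7 = 6

Day of the week: Sunday


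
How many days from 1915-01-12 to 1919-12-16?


From 1915-01-12 to 1919-12-16
1915-01-12: day of year = 12
1919-12-16: days before December = 31 + 28 + 31 + 30 + 31 + 30 + 31 + 31 + 30 + 31 + 30 = 334 (1919 is not a leap year); day of year = 334 + 16 = 350
Rest of 1915: 365 - 12 = 353
Full years 1916 (366), 1917 (365), 1918 (365): 1096
Total = 353 + 1096 + 350 = 1799

1799 days


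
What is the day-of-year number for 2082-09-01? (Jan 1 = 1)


Date: September 1, 2082
Days in months 1 through 8: 243
Plus 1 days in September

Day of year: 244


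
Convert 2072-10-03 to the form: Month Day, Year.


ISO 2072-10-03 parses as year=2072, month=10, day=03
Month 10 -> October

October 3, 2072


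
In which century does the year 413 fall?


Century = (year - 1) // 100 + 1
= (413 - 1) // 100 + 1
= 412 // 100 + 1
= 4 + 1

5th century


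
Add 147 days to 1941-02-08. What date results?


Start: 1941-02-08, add 147 days
February 1941 has 28 days: 28 - 8 = 20 days to February 28 -> 127 left
March 1941 has 31 days -> 96 left
April 1941 has 30 days -> 66 left
May 1941 has 31 days -> 35 left
June 1941 has 30 days -> 5 left
July 1941: 5 <= 31 -> lands on July 5

Result: 1941-07-05


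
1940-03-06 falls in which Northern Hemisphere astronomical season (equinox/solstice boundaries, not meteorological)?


Date: March 6
Astronomical Winter (approx.; exact equinox/solstice day varies by year): December 21 to March 19
March 6 falls within the Winter window

Winter


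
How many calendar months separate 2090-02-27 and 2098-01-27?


From February 2090 to January 2098
8 years * 12 = 96 months, minus 1 month = 95

95 months


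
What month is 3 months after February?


February is month 2
2 + 3 = 5

May


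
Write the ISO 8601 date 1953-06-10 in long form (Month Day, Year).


ISO 1953-06-10 parses as year=1953, month=06, day=10
Month 6 -> June

June 10, 1953


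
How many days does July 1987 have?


July 1987

31 days


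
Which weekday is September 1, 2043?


Target: September 1, 2043
Anchor: Jan 1, 2043. With p = 2043 - 1 = 2042: (p + p//4 - p//100 + p//400) mod 7 = (2042 + 510 - 20 + 5) mod 7 = 2537 mod 7 = 3 -> Thursday (Mon=0 ... Sun=6)
Days before September (Jan-Aug): 243 days
Weekday index = (3 + 243) mod 7 = 1

Tuesday


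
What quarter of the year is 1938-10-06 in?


Month: October (month 10)
Q1: Jan-Mar, Q2: Apr-Jun, Q3: Jul-Sep, Q4: Oct-Dec

Q4


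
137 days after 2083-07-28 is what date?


Start: 2083-07-28, add 137 days
July 2083 has 31 days: 31 - 28 = 3 days to July 31 -> 134 left
August 2083 has 31 days -> 103 left
September 2083 has 30 days -> 73 left
October 2083 has 31 days -> 42 left
November 2083 has 30 days -> 12 left
December 2083: 12 <= 31 -> lands on December 12

Result: 2083-12-12


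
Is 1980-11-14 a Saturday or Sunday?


Anchor: Jan 1, 1980. With p = 1980 - 1 = 1979: (p + p//4 - p//100 + p//400) mod 7 = (1979 + 494 - 19 + 4) mod 7 = 2458 mod 7 = 1 -> Tuesday (Mon=0 ... Sun=6)
Day of year: 319; offset = 318
Weekday index = (1 + 318) mod 7 = 4 -> Friday
Weekend days: Saturday, Sunday

No


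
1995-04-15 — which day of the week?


Date: April 15, 1995
Anchor: Jan 1, 1995. With p = 1995 - 1 = 1994: (p + p//4 - p//100 + p//400) mod 7 = (1994 + 498 - 19 + 4) mod 7 = 2477 mod 7 = 6 -> Sunday (Mon=0 ... Sun=6)
Days before April (Jan-Mar): 90; offset = 90 + 15 - 1 = 104
Weekday index = (6 + 104) mod 7 = 5

Day of the week: Saturday


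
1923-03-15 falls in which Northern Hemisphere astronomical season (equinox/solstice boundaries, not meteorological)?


Date: March 15
Astronomical Winter (approx.; exact equinox/solstice day varies by year): December 21 to March 19
March 15 falls within the Winter window

Winter


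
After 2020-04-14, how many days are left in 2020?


Day of year: 105 of 366
Remaining = 366 - 105

261 days


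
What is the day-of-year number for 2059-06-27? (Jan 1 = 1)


Date: June 27, 2059
Days in months 1 through 5: 151
Plus 27 days in June

Day of year: 178


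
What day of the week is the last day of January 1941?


January 1941 has 31 days
Anchor: Jan 1, 1941. With p = 1941 - 1 = 1940: (p + p//4 - p//100 + p//400) mod 7 = (1940 + 485 - 19 + 4) mod 7 = 2410 mod 7 = 2 -> Wednesday (Mon=0 ... Sun=6)
January 1 is the anchor itself -> Wednesday
Last day offset: 31 - 1 = 30 days
Weekday index = (2 + 30) mod 7 = 4

Friday, January 31


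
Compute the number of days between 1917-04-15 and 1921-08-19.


From 1917-04-15 to 1921-08-19
1917-04-15: days before April = 31 + 28 + 31 = 90 (1917 is not a leap year); day of year = 90 + 15 = 105
1921-08-19: days before August = 31 + 28 + 31 + 30 + 31 + 30 + 31 = 212 (1921 is not a leap year); day of year = 212 + 19 = 231
Rest of 1917: 365 - 105 = 260
Full years 1918 (365), 1919 (365), 1920 (366): 1096
Total = 260 + 1096 + 231 = 1587

1587 days


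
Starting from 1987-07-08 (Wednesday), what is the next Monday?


Current: Wednesday
Target: Monday
Days ahead: 5

Next Monday: 1987-07-13


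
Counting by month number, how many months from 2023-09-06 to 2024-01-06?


From September 2023 to January 2024
1 year * 12 = 12 months, minus 8 months = 4

4 months


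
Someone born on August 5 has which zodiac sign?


Date: August 5
Conventional tropical zodiac dates: Leo from July 23 onward; Virgo starts August 23
August 5 falls within the Leo range

Leo


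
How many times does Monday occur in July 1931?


July 1931 has 31 days
Anchor: Jan 1, 1931. With p = 1931 - 1 = 1930: (p + p//4 - p//100 + p//400) mod 7 = (1930 + 482 - 19 + 4) mod 7 = 2397 mod 7 = 3 -> Thursday (Mon=0 ... Sun=6)
Days before July (Jan-Jun): 181; July 1 index = (3 + 181) mod 7 = 2 -> Wednesday
First Monday is July 6
Mondays: 6, 13, 20, 27

4 Mondays


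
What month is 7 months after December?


December is month 12
12 + 7 = 19; wrap: 19 - 12 = 7

July


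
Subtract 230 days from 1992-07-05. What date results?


Start: 1992-07-05, subtract 230 days
Back 5 days from July 5 reaches June 30, 1992 -> 225 left
June 1992 has 30 days -> back to May 31, 1992 -> 195 left
May 1992 has 31 days -> back to April 30, 1992 -> 164 left
April 1992 has 30 days -> back to March 31, 1992 -> 134 left
March 1992 has 31 days -> back to February 29, 1992 -> 103 left
February 1992 has 29 days -> back to January 31, 1992 -> 74 left
January 1992 has 31 days -> back to December 31, 1991 -> 43 left
December 1991 has 31 days -> back to November 30, 1991 -> 12 left
November 1991: 30 - 12 = 18 -> lands on November 18

Result: 1991-11-18


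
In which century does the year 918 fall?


Century = (year - 1) // 100 + 1
= (918 - 1) // 100 + 1
= 917 // 100 + 1
= 9 + 1

10th century


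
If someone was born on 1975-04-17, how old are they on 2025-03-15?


Birth: 1975-04-17
Reference: 2025-03-15
Year difference: 2025 - 1975 = 50
Birthday not yet reached in 2025, subtract 1

49 years old


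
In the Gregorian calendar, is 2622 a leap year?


Gregorian leap year rule: divisible by 4, but not by 100, unless also by 400.
2622 is not divisible by 4 -> not a leap year

No


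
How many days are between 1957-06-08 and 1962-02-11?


From 1957-06-08 to 1962-02-11
1957-06-08: days before June = 31 + 28 + 31 + 30 + 31 = 151 (1957 is not a leap year); day of year = 151 + 8 = 159
1962-02-11: days before February = 31; day of year = 31 + 11 = 42
Rest of 1957: 365 - 159 = 206
Full years 1958 (365), 1959 (365), 1960 (366), 1961 (365): 1461
Total = 206 + 1461 + 42 = 1709

1709 days


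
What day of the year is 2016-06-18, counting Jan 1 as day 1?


Date: June 18, 2016
Days in months 1 through 5: 152
Plus 18 days in June

Day of year: 170


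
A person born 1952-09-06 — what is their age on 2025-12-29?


Birth: 1952-09-06
Reference: 2025-12-29
Year difference: 2025 - 1952 = 73

73 years old


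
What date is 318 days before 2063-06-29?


Start: 2063-06-29, subtract 318 days
Back 29 days from June 29 reaches May 31, 2063 -> 289 left
May 2063 has 31 days -> back to April 30, 2063 -> 258 left
April 2063 has 30 days -> back to March 31, 2063 -> 228 left
March 2063 has 31 days -> back to February 28, 2063 -> 197 left
February 2063 has 28 days -> back to January 31, 2063 -> 169 left
January 2063 has 31 days -> back to December 31, 2062 -> 138 left
December 2062 has 31 days -> back to November 30, 2062 -> 107 left
November 2062 has 30 days -> back to October 31, 2062 -> 77 left
October 2062 has 31 days -> back to September 30, 2062 -> 46 left
September 2062 has 30 days -> back to August 31, 2062 -> 16 left
August 2062: 31 - 16 = 15 -> lands on August 15

Result: 2062-08-15


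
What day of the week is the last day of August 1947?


August 1947 has 31 days
Anchor: Jan 1, 1947. With p = 1947 - 1 = 1946: (p + p//4 - p//100 + p//400) mod 7 = (1946 + 486 - 19 + 4) mod 7 = 2417 mod 7 = 2 -> Wednesday (Mon=0 ... Sun=6)
Days before August (Jan-Jul): 212; August 1 index = (2 + 212) mod 7 = 4 -> Friday
Last day offset: 31 - 1 = 30 days
Weekday index = (4 + 30) mod 7 = 6

Sunday, August 31


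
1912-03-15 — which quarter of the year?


Month: March (month 3)
Q1: Jan-Mar, Q2: Apr-Jun, Q3: Jul-Sep, Q4: Oct-Dec

Q1


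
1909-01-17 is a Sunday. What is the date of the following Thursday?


Current: Sunday
Target: Thursday
Days ahead: 4

Next Thursday: 1909-01-21


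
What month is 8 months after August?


August is month 8
8 + 8 = 16; wrap: 16 - 12 = 4

April


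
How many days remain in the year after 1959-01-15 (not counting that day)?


Day of year: 15 of 365
Remaining = 365 - 15

350 days


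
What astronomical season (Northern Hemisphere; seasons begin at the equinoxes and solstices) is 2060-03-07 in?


Date: March 7
Astronomical Winter (approx.; exact equinox/solstice day varies by year): December 21 to March 19
March 7 falls within the Winter window

Winter


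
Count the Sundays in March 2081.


March 2081 has 31 days
Anchor: Jan 1, 2081. With p = 2081 - 1 = 2080: (p + p//4 - p//100 + p//400) mod 7 = (2080 + 520 - 20 + 5) mod 7 = 2585 mod 7 = 2 -> Wednesday (Mon=0 ... Sun=6)
Days before March (Jan-Feb): 59; March 1 index = (2 + 59) mod 7 = 5 -> Saturday
First Sunday is March 2
Sundays: 2, 9, 16, 23, 30

5 Sundays


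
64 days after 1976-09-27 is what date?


Start: 1976-09-27, add 64 days
September 1976 has 30 days: 30 - 27 = 3 days to September 30 -> 61 left
October 1976 has 31 days -> 30 left
November 1976: 30 <= 30 -> lands on November 30

Result: 1976-11-30


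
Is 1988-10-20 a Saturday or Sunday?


Anchor: Jan 1, 1988. With p = 1988 - 1 = 1987: (p + p//4 - p//100 + p//400) mod 7 = (1987 + 496 - 19 + 4) mod 7 = 2468 mod 7 = 4 -> Friday (Mon=0 ... Sun=6)
Day of year: 294; offset = 293
Weekday index = (4 + 293) mod 7 = 3 -> Thursday
Weekend days: Saturday, Sunday

No


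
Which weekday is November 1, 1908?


Target: November 1, 1908
Anchor: Jan 1, 1908. With p = 1908 - 1 = 1907: (p + p//4 - p//100 + p//400) mod 7 = (1907 + 476 - 19 + 4) mod 7 = 2368 mod 7 = 2 -> Wednesday (Mon=0 ... Sun=6)
Days before November (Jan-Oct): 305 days
Weekday index = (2 + 305) mod 7 = 6

Sunday


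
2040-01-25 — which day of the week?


Date: January 25, 2040
Anchor: Jan 1, 2040. With p = 2040 - 1 = 2039: (p + p//4 - p//100 + p//400) mod 7 = (2039 + 509 - 20 + 5) mod 7 = 2533 mod 7 = 6 -> Sunday (Mon=0 ... Sun=6)
Days into year = 25 - 1 = 24
Weekday index = (6 + 24) mod 7 = 2

Day of the week: Wednesday


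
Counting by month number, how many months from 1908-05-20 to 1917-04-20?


From May 1908 to April 1917
9 years * 12 = 108 months, minus 1 month = 107

107 months


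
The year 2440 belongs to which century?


Century = (year - 1) // 100 + 1
= (2440 - 1) // 100 + 1
= 2439 // 100 + 1
= 24 + 1

25th century


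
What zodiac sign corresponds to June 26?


Date: June 26
Conventional tropical zodiac dates: Cancer from June 21 onward; Leo starts July 23
June 26 falls within the Cancer range

Cancer


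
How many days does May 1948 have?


May 1948

31 days


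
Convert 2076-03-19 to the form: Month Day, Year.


ISO 2076-03-19 parses as year=2076, month=03, day=19
Month 3 -> March

March 19, 2076


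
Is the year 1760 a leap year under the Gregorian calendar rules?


Gregorian leap year rule: divisible by 4, but not by 100, unless also by 400.
1760 is divisible by 4 but not 100 -> leap year

Yes


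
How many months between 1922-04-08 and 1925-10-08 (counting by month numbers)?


From April 1922 to October 1925
3 years * 12 = 36 months, plus 6 months = 42

42 months


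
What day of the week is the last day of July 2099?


July 2099 has 31 days
Anchor: Jan 1, 2099. With p = 2099 - 1 = 2098: (p + p//4 - p//100 + p//400) mod 7 = (2098 + 524 - 20 + 5) mod 7 = 2607 mod 7 = 3 -> Thursday (Mon=0 ... Sun=6)
Days before July (Jan-Jun): 181; July 1 index = (3 + 181) mod 7 = 2 -> Wednesday
Last day offset: 31 - 1 = 30 days
Weekday index = (2 + 30) mod 7 = 4

Friday, July 31


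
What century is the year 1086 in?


Century = (year - 1) // 100 + 1
= (1086 - 1) // 100 + 1
= 1085 // 100 + 1
= 10 + 1

11th century


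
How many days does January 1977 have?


January 1977

31 days


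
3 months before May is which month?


May is month 5
5 - 3 = 2

February


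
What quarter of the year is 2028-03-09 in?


Month: March (month 3)
Q1: Jan-Mar, Q2: Apr-Jun, Q3: Jul-Sep, Q4: Oct-Dec

Q1


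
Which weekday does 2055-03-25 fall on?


Date: March 25, 2055
Anchor: Jan 1, 2055. With p = 2055 - 1 = 2054: (p + p//4 - p//100 + p//400) mod 7 = (2054 + 513 - 20 + 5) mod 7 = 2552 mod 7 = 4 -> Friday (Mon=0 ... Sun=6)
Days before March (Jan-Feb): 59; offset = 59 + 25 - 1 = 83
Weekday index = (4 + 83) mod 7 = 3

Day of the week: Thursday


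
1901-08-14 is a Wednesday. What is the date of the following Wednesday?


Current: Wednesday
Target: Wednesday
Days ahead: 7

Next Wednesday: 1901-08-21


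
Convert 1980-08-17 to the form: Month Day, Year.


ISO 1980-08-17 parses as year=1980, month=08, day=17
Month 8 -> August

August 17, 1980


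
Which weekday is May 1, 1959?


Target: May 1, 1959
Anchor: Jan 1, 1959. With p = 1959 - 1 = 1958: (p + p//4 - p//100 + p//400) mod 7 = (1958 + 489 - 19 + 4) mod 7 = 2432 mod 7 = 3 -> Thursday (Mon=0 ... Sun=6)
Days before May (Jan-Apr): 120 days
Weekday index = (3 + 120) mod 7 = 4

Friday


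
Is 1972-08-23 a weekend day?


Anchor: Jan 1, 1972. With p = 1972 - 1 = 1971: (p + p//4 - p//100 + p//400) mod 7 = (1971 + 492 - 19 + 4) mod 7 = 2448 mod 7 = 5 -> Saturday (Mon=0 ... Sun=6)
Day of year: 236; offset = 235
Weekday index = (5 + 235) mod 7 = 2 -> Wednesday
Weekend days: Saturday, Sunday

No


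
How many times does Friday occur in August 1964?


August 1964 has 31 days
Anchor: Jan 1, 1964. With p = 1964 - 1 = 1963: (p + p//4 - p//100 + p//400) mod 7 = (1963 + 490 - 19 + 4) mod 7 = 2438 mod 7 = 2 -> Wednesday (Mon=0 ... Sun=6)
Days before August (Jan-Jul): 213; August 1 index = (2 + 213) mod 7 = 5 -> Saturday
First Friday is August 7
Fridays: 7, 14, 21, 28

4 Fridays


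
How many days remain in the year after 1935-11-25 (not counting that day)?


Day of year: 329 of 365
Remaining = 365 - 329

36 days


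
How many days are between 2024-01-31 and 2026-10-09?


From 2024-01-31 to 2026-10-09
2024-01-31: day of year = 31
2026-10-09: days before October = 31 + 28 + 31 + 30 + 31 + 30 + 31 + 31 + 30 = 273 (2026 is not a leap year); day of year = 273 + 9 = 282
Rest of 2024: 366 - 31 = 335
Full years 2025 (365): 365
Total = 335 + 365 + 282 = 982

982 days


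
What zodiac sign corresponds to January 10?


Date: January 10
Conventional tropical zodiac dates: Capricorn from December 22 onward; Aquarius starts January 20
January 10 falls within the Capricorn range

Capricorn


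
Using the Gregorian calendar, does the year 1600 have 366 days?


Gregorian leap year rule: divisible by 4, but not by 100, unless also by 400.
1600 is divisible by 400 -> leap year

Yes


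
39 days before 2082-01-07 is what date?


Start: 2082-01-07, subtract 39 days
Back 7 days from January 7 reaches December 31, 2081 -> 32 left
December 2081 has 31 days -> back to November 30, 2081 -> 1 left
November 2081: 30 - 1 = 29 -> lands on November 29

Result: 2081-11-29


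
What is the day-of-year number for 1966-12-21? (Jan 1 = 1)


Date: December 21, 1966
Days in months 1 through 11: 334
Plus 21 days in December

Day of year: 355


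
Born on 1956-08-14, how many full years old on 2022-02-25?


Birth: 1956-08-14
Reference: 2022-02-25
Year difference: 2022 - 1956 = 66
Birthday not yet reached in 2022, subtract 1

65 years old


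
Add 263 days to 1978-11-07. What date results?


Start: 1978-11-07, add 263 days
November 1978 has 30 days: 30 - 7 = 23 days to November 30 -> 240 left
December 1978 has 31 days -> 209 left
January 1979 has 31 days -> 178 left
February 1979 has 28 days -> 150 left
March 1979 has 31 days -> 119 left
April 1979 has 30 days -> 89 left
May 1979 has 31 days -> 58 left
June 1979 has 30 days -> 28 left
July 1979: 28 <= 31 -> lands on July 28

Result: 1979-07-28


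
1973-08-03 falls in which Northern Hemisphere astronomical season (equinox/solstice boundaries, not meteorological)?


Date: August 3
Astronomical Summer (approx.; exact equinox/solstice day varies by year): June 21 to September 21
August 3 falls within the Summer window

Summer


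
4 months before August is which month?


August is month 8
8 - 4 = 4

April


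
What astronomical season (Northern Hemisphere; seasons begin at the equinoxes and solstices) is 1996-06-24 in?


Date: June 24
Astronomical Summer (approx.; exact equinox/solstice day varies by year): June 21 to September 21
June 24 falls within the Summer window

Summer


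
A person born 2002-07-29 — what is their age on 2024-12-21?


Birth: 2002-07-29
Reference: 2024-12-21
Year difference: 2024 - 2002 = 22

22 years old


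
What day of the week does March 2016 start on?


Target: March 1, 2016
Anchor: Jan 1, 2016. With p = 2016 - 1 = 2015: (p + p//4 - p//100 + p//400) mod 7 = (2015 + 503 - 20 + 5) mod 7 = 2503 mod 7 = 4 -> Friday (Mon=0 ... Sun=6)
Days before March (Jan-Feb): 60 days
Weekday index = (4 + 60) mod 7 = 1

Tuesday


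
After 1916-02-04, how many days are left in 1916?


Day of year: 35 of 366
Remaining = 366 - 35

331 days


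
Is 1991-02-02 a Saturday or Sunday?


Anchor: Jan 1, 1991. With p = 1991 - 1 = 1990: (p + p//4 - p//100 + p//400) mod 7 = (1990 + 497 - 19 + 4) mod 7 = 2472 mod 7 = 1 -> Tuesday (Mon=0 ... Sun=6)
Day of year: 33; offset = 32
Weekday index = (1 + 32) mod 7 = 5 -> Saturday
Weekend days: Saturday, Sunday

Yes


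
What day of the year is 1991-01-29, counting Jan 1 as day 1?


Date: January 29, 1991
No months before January
Plus 29 days in January

Day of year: 29


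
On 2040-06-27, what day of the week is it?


Date: June 27, 2040
Anchor: Jan 1, 2040. With p = 2040 - 1 = 2039: (p + p//4 - p//100 + p//400) mod 7 = (2039 + 509 - 20 + 5) mod 7 = 2533 mod 7 = 6 -> Sunday (Mon=0 ... Sun=6)
Days before June (Jan-May): 152; offset = 152 + 27 - 1 = 178
Weekday index = (6 + 178) mod 7 = 2

Day of the week: Wednesday


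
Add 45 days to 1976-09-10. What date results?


Start: 1976-09-10, add 45 days
September 1976 has 30 days: 30 - 10 = 20 days to September 30 -> 25 left
October 1976: 25 <= 31 -> lands on October 25

Result: 1976-10-25


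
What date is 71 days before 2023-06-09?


Start: 2023-06-09, subtract 71 days
Back 9 days from June 9 reaches May 31, 2023 -> 62 left
May 2023 has 31 days -> back to April 30, 2023 -> 31 left
April 2023 has 30 days -> back to March 31, 2023 -> 1 left
March 2023: 31 - 1 = 30 -> lands on March 30

Result: 2023-03-30


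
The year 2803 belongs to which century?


Century = (year - 1) // 100 + 1
= (2803 - 1) // 100 + 1
= 2802 // 100 + 1
= 28 + 1

29th century


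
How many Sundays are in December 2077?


December 2077 has 31 days
Anchor: Jan 1, 2077. With p = 2077 - 1 = 2076: (p + p//4 - p//100 + p//400) mod 7 = (2076 + 519 - 20 + 5) mod 7 = 2580 mod 7 = 4 -> Friday (Mon=0 ... Sun=6)
Days before December (Jan-Nov): 334; December 1 index = (4 + 334) mod 7 = 2 -> Wednesday
First Sunday is December 5
Sundays: 5, 12, 19, 26

4 Sundays


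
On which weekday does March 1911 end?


March 1911 has 31 days
Anchor: Jan 1, 1911. With p = 1911 - 1 = 1910: (p + p//4 - p//100 + p//400) mod 7 = (1910 + 477 - 19 + 4) mod 7 = 2372 mod 7 = 6 -> Sunday (Mon=0 ... Sun=6)
Days before March (Jan-Feb): 59; March 1 index = (6 + 59) mod 7 = 2 -> Wednesday
Last day offset: 31 - 1 = 30 days
Weekday index = (2 + 30) mod 7 = 4

Friday, March 31


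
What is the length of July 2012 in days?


July 2012

31 days


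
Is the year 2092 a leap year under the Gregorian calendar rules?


Gregorian leap year rule: divisible by 4, but not by 100, unless also by 400.
2092 is divisible by 4 but not 100 -> leap year

Yes


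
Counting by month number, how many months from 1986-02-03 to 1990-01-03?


From February 1986 to January 1990
4 years * 12 = 48 months, minus 1 month = 47

47 months


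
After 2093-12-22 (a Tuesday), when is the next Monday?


Current: Tuesday
Target: Monday
Days ahead: 6

Next Monday: 2093-12-28


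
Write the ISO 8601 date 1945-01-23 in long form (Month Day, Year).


ISO 1945-01-23 parses as year=1945, month=01, day=23
Month 1 -> January

January 23, 1945


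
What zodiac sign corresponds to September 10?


Date: September 10
Conventional tropical zodiac dates: Virgo from August 23 onward; Libra starts September 23
September 10 falls within the Virgo range

Virgo


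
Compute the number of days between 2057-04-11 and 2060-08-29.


From 2057-04-11 to 2060-08-29
2057-04-11: days before April = 31 + 28 + 31 = 90 (2057 is not a leap year); day of year = 90 + 11 = 101
2060-08-29: days before August = 31 + 29 + 31 + 30 + 31 + 30 + 31 = 213 (2060 is a leap year); day of year = 213 + 29 = 242
Rest of 2057: 365 - 101 = 264
Full years 2058 (365), 2059 (365): 730
Total = 264 + 730 + 242 = 1236

1236 days


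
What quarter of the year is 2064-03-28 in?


Month: March (month 3)
Q1: Jan-Mar, Q2: Apr-Jun, Q3: Jul-Sep, Q4: Oct-Dec

Q1


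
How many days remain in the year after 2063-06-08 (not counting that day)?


Day of year: 159 of 365
Remaining = 365 - 159

206 days


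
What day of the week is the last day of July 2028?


July 2028 has 31 days
Anchor: Jan 1, 2028. With p = 2028 - 1 = 2027: (p + p//4 - p//100 + p//400) mod 7 = (2027 + 506 - 20 + 5) mod 7 = 2518 mod 7 = 5 -> Saturday (Mon=0 ... Sun=6)
Days before July (Jan-Jun): 182; July 1 index = (5 + 182) mod 7 = 5 -> Saturday
Last day offset: 31 - 1 = 30 days
Weekday index = (5 + 30) mod 7 = 0

Monday, July 31


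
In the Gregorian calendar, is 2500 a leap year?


Gregorian leap year rule: divisible by 4, but not by 100, unless also by 400.
2500 is divisible by 100 but not 400 -> not a leap year

No


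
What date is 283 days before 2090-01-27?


Start: 2090-01-27, subtract 283 days
Back 27 days from January 27 reaches December 31, 2089 -> 256 left
December 2089 has 31 days -> back to November 30, 2089 -> 225 left
November 2089 has 30 days -> back to October 31, 2089 -> 195 left
October 2089 has 31 days -> back to September 30, 2089 -> 164 left
September 2089 has 30 days -> back to August 31, 2089 -> 134 left
August 2089 has 31 days -> back to July 31, 2089 -> 103 left
July 2089 has 31 days -> back to June 30, 2089 -> 72 left
June 2089 has 30 days -> back to May 31, 2089 -> 42 left
May 2089 has 31 days -> back to April 30, 2089 -> 11 left
April 2089: 30 - 11 = 19 -> lands on April 19

Result: 2089-04-19


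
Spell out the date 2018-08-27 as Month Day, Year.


ISO 2018-08-27 parses as year=2018, month=08, day=27
Month 8 -> August

August 27, 2018


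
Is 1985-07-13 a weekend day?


Anchor: Jan 1, 1985. With p = 1985 - 1 = 1984: (p + p//4 - p//100 + p//400) mod 7 = (1984 + 496 - 19 + 4) mod 7 = 2465 mod 7 = 1 -> Tuesday (Mon=0 ... Sun=6)
Day of year: 194; offset = 193
Weekday index = (1 + 193) mod 7 = 5 -> Saturday
Weekend days: Saturday, Sunday

Yes


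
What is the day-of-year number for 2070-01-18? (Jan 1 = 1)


Date: January 18, 2070
No months before January
Plus 18 days in January

Day of year: 18


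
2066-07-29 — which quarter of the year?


Month: July (month 7)
Q1: Jan-Mar, Q2: Apr-Jun, Q3: Jul-Sep, Q4: Oct-Dec

Q3


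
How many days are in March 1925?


March 1925

31 days


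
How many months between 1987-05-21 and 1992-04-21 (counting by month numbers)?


From May 1987 to April 1992
5 years * 12 = 60 months, minus 1 month = 59

59 months


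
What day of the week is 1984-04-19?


Date: April 19, 1984
Anchor: Jan 1, 1984. With p = 1984 - 1 = 1983: (p + p//4 - p//100 + p//400) mod 7 = (1983 + 495 - 19 + 4) mod 7 = 2463 mod 7 = 6 -> Sunday (Mon=0 ... Sun=6)
Days before April (Jan-Mar): 91; offset = 91 + 19 - 1 = 109
Weekday index = (6 + 109) mod 7 = 3

Day of the week: Thursday


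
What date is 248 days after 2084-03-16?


Start: 2084-03-16, add 248 days
March 2084 has 31 days: 31 - 16 = 15 days to March 31 -> 233 left
April 2084 has 30 days -> 203 left
May 2084 has 31 days -> 172 left
June 2084 has 30 days -> 142 left
July 2084 has 31 days -> 111 left
August 2084 has 31 days -> 80 left
September 2084 has 30 days -> 50 left
October 2084 has 31 days -> 19 left
November 2084: 19 <= 30 -> lands on November 19

Result: 2084-11-19


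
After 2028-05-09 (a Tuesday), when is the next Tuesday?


Current: Tuesday
Target: Tuesday
Days ahead: 7

Next Tuesday: 2028-05-16


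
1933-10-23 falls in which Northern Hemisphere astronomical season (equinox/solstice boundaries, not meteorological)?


Date: October 23
Astronomical Autumn (approx.; exact equinox/solstice day varies by year): September 22 to December 20
October 23 falls within the Autumn window

Autumn
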